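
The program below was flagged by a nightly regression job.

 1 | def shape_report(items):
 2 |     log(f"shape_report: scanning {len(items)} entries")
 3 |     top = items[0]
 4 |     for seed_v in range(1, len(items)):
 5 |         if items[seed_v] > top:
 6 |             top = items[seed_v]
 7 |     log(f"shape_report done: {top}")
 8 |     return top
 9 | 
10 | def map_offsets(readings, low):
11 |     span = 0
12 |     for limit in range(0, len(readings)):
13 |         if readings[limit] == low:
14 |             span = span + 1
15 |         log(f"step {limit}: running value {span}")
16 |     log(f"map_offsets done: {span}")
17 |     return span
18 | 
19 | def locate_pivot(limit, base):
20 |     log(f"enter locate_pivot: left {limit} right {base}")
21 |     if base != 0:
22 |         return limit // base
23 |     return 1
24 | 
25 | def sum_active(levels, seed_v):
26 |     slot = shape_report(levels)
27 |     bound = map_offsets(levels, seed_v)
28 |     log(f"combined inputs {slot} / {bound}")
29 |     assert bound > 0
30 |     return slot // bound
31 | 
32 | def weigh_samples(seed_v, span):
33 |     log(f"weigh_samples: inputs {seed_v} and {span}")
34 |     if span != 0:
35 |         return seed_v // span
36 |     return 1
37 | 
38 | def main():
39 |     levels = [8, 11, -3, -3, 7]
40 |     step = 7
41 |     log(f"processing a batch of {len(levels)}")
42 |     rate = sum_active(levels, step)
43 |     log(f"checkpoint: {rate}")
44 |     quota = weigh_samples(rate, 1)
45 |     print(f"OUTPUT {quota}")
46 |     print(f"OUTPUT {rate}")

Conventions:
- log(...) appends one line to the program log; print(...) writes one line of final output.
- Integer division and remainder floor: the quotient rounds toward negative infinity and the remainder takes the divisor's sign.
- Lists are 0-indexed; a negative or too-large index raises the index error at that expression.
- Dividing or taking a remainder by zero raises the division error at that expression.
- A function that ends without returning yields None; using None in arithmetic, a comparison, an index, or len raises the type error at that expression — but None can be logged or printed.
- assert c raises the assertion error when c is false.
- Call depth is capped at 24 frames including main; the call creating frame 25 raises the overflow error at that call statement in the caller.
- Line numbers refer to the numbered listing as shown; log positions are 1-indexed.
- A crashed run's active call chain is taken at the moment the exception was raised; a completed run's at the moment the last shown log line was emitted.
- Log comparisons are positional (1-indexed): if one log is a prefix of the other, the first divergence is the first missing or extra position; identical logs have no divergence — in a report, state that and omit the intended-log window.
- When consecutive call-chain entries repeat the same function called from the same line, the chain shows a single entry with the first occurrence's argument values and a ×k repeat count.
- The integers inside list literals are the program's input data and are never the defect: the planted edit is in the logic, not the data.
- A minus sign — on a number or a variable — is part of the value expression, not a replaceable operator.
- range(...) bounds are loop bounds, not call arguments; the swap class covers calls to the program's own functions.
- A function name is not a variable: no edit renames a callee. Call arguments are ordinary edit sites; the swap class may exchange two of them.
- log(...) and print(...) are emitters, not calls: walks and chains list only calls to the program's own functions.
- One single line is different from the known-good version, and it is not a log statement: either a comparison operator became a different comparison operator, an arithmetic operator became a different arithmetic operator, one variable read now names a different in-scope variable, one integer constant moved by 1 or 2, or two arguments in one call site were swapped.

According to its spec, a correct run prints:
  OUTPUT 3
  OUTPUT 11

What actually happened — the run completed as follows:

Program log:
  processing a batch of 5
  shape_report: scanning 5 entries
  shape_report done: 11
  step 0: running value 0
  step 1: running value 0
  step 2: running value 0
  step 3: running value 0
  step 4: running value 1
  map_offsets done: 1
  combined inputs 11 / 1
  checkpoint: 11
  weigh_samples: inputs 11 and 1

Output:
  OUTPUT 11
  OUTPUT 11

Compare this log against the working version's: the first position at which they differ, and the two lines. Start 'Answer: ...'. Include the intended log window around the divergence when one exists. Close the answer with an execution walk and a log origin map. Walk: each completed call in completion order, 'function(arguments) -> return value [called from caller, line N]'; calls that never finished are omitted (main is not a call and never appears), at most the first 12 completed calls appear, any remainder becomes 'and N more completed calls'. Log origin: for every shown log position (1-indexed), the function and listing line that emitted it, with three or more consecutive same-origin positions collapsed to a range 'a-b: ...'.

Answer: at position 12 the run shows 'weigh_samples: inputs 11 and 1' where the working version logs 'weigh_samples: inputs 11 and 3'.
Intended log window:
  10: combined inputs 11 / 1
  11: checkpoint: 11
  12: weigh_samples: inputs 11 and 3
Execution walk:
  shape_report([8, 11, -3, -3, 7]) -> 11  [called from sum_active, line 26]
  map_offsets([8, 11, -3, -3, 7], 7) -> 1  [called from sum_active, line 27]
  sum_active([8, 11, -3, -3, 7], 7) -> 11  [called from main, line 42]
  weigh_samples(11, 1) -> 11  [called from main, line 44]
Origin of each log line:
  1: emitted by main (line 41)
  2: emitted by shape_report (line 2)
  3: emitted by shape_report (line 7)
  4-8: emitted by map_offsets (line 15)
  9: emitted by map_offsets (line 16)
  10: emitted by sum_active (line 28)
  11: emitted by main (line 43)
  12: emitted by weigh_samples (line 33)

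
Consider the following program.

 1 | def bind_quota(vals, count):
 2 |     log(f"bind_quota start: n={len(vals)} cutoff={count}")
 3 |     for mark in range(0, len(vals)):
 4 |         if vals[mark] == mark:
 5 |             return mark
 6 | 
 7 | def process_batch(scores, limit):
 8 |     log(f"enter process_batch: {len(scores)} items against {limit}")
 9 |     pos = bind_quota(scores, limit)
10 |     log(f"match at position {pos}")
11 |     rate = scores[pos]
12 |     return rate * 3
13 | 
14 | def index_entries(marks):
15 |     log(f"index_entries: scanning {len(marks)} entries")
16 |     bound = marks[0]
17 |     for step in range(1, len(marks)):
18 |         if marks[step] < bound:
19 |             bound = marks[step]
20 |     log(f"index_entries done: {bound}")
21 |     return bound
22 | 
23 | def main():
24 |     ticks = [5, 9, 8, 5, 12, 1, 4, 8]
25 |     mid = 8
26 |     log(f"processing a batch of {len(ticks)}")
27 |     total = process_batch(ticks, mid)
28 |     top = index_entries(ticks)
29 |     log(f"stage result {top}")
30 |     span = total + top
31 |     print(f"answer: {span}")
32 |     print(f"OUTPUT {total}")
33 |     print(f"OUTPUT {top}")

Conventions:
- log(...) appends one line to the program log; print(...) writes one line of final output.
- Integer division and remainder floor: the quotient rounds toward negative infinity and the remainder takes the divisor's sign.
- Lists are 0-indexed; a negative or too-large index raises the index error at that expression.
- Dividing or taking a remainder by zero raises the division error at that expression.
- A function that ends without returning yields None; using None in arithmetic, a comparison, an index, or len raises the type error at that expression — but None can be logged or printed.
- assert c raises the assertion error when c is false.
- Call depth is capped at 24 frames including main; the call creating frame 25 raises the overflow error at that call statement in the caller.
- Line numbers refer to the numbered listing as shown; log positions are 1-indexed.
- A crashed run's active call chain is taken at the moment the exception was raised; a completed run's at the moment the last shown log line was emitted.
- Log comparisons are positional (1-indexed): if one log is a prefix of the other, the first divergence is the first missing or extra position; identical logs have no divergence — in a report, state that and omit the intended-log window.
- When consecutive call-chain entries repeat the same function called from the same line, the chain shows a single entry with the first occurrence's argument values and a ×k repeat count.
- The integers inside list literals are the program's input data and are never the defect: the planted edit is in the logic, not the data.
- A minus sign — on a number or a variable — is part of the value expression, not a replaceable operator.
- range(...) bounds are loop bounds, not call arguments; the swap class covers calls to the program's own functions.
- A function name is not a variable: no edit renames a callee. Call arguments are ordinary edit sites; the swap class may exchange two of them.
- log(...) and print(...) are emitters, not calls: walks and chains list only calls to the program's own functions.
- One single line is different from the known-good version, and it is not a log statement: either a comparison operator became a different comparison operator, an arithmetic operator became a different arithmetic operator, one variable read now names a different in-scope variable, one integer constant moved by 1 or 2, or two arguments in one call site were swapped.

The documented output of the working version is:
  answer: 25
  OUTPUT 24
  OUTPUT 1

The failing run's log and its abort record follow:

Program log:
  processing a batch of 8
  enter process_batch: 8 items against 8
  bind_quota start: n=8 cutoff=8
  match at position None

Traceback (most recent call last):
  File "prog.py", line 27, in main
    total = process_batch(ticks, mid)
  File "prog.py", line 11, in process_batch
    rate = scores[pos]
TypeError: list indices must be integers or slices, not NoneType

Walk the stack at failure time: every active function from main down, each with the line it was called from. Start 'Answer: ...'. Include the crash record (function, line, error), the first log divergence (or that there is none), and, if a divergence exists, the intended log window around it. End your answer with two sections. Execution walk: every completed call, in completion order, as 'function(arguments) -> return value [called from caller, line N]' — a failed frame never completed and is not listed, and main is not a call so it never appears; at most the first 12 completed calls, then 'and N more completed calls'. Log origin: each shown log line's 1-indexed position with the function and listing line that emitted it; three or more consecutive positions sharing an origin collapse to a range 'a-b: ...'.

Answer: main -> process_batch (called at line 27).
Key observation: Log line 4 is where behavior first shows: 'match at position None' appears instead of 'match at position 2'.
Crash: process_batch, line 11, TypeError.
First divergence: position 4 — the shown line 'match at position None' should read 'match at position 2'.
Intended log window:
  2: enter process_batch: 8 items against 8
  3: bind_quota start: n=8 cutoff=8
  4: match at position 2
  5: index_entries: scanning 8 entries
Execution walk:
  bind_quota([5, 9, 8, 5, 12, 1, 4, 8], 8) -> None  [called from process_batch, line 9]
Origin of each log line:
  1: emitted by main (line 26)
  2: emitted by process_batch (line 8)
  3: emitted by bind_quota (line 2)
  4: emitted by process_batch (line 10)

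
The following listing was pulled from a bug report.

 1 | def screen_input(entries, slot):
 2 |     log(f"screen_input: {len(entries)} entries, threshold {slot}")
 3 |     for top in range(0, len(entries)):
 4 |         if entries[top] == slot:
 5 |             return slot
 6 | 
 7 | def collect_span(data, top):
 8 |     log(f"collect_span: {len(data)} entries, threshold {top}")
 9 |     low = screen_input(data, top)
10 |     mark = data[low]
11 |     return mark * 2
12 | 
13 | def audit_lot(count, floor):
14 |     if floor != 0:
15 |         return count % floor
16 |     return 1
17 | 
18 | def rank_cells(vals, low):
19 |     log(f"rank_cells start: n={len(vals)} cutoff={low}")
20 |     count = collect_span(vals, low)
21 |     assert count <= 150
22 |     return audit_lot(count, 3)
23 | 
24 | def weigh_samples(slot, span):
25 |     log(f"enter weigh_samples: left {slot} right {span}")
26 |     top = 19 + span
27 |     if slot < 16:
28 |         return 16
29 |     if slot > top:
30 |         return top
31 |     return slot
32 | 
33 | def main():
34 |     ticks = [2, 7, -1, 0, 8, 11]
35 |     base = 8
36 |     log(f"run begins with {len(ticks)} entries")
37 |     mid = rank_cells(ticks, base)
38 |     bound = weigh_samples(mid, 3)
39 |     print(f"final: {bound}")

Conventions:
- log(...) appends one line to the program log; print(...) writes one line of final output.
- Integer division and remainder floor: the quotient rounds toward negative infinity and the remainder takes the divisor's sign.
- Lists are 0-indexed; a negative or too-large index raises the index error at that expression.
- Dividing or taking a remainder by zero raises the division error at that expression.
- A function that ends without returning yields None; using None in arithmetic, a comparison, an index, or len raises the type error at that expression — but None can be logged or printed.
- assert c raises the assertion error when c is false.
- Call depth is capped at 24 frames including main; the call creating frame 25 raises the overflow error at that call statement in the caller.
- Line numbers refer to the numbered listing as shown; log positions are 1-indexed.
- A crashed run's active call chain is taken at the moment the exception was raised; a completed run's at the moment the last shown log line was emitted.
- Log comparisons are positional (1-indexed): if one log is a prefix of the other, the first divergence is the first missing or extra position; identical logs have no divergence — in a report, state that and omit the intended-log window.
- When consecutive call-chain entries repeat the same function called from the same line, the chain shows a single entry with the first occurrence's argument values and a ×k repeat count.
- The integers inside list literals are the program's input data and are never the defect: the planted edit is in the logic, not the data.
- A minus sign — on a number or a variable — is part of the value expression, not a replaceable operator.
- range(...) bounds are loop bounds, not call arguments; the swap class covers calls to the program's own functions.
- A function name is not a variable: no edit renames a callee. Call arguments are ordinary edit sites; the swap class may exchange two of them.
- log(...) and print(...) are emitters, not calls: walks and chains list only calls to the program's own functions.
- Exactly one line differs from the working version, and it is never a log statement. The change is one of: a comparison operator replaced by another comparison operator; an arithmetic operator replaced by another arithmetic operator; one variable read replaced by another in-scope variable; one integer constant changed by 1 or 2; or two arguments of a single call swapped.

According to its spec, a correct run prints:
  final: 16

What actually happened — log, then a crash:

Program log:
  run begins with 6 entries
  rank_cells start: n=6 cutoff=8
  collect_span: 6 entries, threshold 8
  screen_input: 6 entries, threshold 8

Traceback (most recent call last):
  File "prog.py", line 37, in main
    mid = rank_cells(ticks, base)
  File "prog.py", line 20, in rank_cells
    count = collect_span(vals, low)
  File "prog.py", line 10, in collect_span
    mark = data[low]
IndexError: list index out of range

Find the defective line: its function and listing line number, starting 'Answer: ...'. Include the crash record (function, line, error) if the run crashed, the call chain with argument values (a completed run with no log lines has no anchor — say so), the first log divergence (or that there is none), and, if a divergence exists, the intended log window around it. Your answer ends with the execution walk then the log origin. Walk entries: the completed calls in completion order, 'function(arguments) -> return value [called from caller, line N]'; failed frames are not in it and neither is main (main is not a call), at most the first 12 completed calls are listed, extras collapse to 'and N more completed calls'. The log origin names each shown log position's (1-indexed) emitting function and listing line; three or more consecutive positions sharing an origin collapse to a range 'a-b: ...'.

Answer: the defect is in screen_input at line 5.
The tell: Only 4 log lines were emitted before the run died; the intended continuation was 'enter weigh_samples: left 1 right 3'.
Crash: collect_span, line 10, IndexError.
Call chain: main -> rank_cells([2, 7, -1, 0, 8, 11], 8) (called at line 37) -> collect_span([2, 7, -1, 0, 8, 11], 8) (called at line 20).
First divergence: position 5; the shown log stops at 4 lines while the working version next logs 'enter weigh_samples: left 1 right 3'.
Intended log window:
  3: collect_span: 6 entries, threshold 8
  4: screen_input: 6 entries, threshold 8
  5: enter weigh_samples: left 1 right 3
Execution walk:
  screen_input([2, 7, -1, 0, 8, 11], 8) -> 8  [called from collect_span, line 9]
Log origin:
  1: emitted by main (line 36)
  2: emitted by rank_cells (line 19)
  3: emitted by collect_span (line 8)
  4: emitted by screen_input (line 2)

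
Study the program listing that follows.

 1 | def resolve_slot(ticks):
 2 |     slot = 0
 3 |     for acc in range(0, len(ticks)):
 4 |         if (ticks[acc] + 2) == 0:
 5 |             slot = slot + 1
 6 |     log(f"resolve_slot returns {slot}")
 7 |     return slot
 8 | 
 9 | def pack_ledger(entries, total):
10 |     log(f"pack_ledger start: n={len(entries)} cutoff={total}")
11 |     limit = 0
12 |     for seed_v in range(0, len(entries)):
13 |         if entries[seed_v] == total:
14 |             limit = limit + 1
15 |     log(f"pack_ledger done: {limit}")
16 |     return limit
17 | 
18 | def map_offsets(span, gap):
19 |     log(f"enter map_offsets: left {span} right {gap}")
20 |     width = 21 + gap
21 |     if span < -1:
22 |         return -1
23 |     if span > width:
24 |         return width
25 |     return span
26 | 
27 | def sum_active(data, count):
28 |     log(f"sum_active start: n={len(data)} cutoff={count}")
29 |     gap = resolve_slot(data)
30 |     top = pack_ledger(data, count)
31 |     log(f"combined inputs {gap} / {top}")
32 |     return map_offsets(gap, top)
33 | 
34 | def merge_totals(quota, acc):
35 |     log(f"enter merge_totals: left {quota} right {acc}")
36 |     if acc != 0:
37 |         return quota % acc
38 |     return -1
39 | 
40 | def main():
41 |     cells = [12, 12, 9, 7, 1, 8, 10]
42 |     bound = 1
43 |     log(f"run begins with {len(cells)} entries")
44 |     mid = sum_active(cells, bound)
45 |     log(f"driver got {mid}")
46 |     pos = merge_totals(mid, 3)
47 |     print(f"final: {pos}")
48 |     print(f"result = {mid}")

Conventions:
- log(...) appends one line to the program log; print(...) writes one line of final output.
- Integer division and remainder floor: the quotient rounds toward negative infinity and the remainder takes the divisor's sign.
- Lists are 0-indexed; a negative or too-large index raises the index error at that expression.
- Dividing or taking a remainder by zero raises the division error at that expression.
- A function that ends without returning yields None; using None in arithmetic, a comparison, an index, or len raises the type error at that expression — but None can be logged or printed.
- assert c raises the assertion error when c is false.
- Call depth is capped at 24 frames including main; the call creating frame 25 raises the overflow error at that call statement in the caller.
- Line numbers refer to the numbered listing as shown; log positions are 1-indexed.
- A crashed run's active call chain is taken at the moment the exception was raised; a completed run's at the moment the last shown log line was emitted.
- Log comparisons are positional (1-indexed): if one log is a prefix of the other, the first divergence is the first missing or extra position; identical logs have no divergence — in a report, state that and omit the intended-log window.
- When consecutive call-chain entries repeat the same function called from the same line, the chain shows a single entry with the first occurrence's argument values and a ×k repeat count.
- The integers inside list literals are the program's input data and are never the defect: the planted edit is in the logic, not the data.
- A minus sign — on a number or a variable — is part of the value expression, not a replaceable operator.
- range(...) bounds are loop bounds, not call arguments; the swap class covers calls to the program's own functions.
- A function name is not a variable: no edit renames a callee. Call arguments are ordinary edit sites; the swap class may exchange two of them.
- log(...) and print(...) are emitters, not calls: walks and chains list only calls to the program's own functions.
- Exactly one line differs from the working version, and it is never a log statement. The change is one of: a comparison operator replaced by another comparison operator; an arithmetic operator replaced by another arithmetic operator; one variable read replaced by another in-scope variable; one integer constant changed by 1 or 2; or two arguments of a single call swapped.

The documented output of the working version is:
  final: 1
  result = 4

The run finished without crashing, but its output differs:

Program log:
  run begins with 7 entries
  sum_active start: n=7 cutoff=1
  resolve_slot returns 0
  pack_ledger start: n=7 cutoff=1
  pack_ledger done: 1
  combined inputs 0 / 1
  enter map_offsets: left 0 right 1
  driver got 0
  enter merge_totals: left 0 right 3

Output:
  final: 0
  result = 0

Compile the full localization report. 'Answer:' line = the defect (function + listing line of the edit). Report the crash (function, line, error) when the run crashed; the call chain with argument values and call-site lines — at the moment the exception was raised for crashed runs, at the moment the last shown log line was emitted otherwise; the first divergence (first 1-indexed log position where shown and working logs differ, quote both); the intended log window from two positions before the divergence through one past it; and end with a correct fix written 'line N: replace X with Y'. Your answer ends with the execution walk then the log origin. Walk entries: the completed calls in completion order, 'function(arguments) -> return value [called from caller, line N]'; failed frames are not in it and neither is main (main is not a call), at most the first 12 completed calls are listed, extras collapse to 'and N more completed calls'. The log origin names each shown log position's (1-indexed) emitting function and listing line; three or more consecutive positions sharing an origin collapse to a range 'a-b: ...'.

Answer: the defect is in resolve_slot at line 4.
Key fact: Log line 3 is where behavior first shows: 'resolve_slot returns 0' appears instead of 'resolve_slot returns 4'.
Call chain: main -> merge_totals(0, 3) (called at line 46).
First divergence: position 3; shown 'resolve_slot returns 0' vs intended 'resolve_slot returns 4'.
Intended log window:
  1: run begins with 7 entries
  2: sum_active start: n=7 cutoff=1
  3: resolve_slot returns 4
  4: pack_ledger start: n=7 cutoff=1
Execution walk:
  resolve_slot([12, 12, 9, 7, 1, 8, 10]) -> 0  [called from sum_active, line 29]
  pack_ledger([12, 12, 9, 7, 1, 8, 10], 1) -> 1  [called from sum_active, line 30]
  map_offsets(0, 1) -> 0  [called from sum_active, line 32]
  sum_active([12, 12, 9, 7, 1, 8, 10], 1) -> 0  [called from main, line 44]
  merge_totals(0, 3) -> 0  [called from main, line 46]
Log line origins:
  1: logged in main at line 43
  2: logged in sum_active at line 28
  3: logged in resolve_slot at line 6
  4: logged in pack_ledger at line 10
  5: logged in pack_ledger at line 15
  6: logged in sum_active at line 31
  7: logged in map_offsets at line 19
  8: logged in main at line 45
  9: logged in merge_totals at line 35
A correct fix: line 4: replace `+` with `%`.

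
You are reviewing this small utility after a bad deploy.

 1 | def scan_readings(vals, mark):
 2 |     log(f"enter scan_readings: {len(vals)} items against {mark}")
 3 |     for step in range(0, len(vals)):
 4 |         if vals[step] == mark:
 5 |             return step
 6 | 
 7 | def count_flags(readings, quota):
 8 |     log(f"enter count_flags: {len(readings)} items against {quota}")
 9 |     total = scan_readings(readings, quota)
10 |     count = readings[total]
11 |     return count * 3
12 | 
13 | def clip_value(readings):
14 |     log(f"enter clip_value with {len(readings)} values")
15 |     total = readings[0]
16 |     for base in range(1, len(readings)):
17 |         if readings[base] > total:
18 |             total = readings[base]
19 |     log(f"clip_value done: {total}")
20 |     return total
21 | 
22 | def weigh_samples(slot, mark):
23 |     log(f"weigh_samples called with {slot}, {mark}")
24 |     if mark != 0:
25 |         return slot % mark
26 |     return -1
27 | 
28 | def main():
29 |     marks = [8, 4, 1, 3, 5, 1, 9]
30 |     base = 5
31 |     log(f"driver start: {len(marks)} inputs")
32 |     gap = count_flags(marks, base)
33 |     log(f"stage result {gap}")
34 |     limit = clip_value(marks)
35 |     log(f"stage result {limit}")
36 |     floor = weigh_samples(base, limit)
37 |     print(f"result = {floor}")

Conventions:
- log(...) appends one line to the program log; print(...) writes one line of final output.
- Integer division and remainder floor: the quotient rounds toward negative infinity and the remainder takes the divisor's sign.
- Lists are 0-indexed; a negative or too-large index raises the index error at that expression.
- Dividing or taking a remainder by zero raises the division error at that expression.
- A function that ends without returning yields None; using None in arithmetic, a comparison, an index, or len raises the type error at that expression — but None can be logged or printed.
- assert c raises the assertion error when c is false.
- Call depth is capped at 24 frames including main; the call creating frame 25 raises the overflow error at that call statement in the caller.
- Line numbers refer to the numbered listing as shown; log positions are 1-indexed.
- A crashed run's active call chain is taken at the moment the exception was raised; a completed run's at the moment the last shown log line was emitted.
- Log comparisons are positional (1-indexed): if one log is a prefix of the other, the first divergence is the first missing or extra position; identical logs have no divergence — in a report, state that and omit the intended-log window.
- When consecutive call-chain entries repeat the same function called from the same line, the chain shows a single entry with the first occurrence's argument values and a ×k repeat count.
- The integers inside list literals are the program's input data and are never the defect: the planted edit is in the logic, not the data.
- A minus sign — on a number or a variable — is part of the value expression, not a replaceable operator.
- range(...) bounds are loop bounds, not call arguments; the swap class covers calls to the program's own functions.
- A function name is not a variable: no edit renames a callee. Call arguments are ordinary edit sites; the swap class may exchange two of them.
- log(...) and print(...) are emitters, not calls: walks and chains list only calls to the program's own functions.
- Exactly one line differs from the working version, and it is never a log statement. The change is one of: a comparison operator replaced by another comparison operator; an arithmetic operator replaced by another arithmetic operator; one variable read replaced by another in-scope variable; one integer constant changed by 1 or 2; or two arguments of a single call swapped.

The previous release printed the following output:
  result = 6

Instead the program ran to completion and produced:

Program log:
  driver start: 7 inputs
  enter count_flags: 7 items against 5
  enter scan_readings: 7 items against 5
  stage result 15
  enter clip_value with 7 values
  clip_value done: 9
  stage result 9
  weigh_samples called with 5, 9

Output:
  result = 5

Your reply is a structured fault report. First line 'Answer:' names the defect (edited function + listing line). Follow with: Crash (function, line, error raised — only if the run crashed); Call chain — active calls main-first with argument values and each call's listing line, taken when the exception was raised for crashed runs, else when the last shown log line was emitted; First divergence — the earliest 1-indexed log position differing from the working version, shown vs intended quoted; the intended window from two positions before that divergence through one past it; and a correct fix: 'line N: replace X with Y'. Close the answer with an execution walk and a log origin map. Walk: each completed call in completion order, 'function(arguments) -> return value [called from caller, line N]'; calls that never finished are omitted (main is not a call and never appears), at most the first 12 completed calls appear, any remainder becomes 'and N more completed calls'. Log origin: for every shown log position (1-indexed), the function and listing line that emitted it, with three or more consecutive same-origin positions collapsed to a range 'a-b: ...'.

Answer: the defect is in main at line 36.
Key fact: The log first diverges at position 8: the faulty run prints 'weigh_samples called with 5, 9' where the working version prints 'weigh_samples called with 15, 9'.
Call chain: main -> weigh_samples(5, 9) (called at line 36).
First divergence: position 8 — the shown line 'weigh_samples called with 5, 9' should read 'weigh_samples called with 15, 9'.
Intended log window:
  6: clip_value done: 9
  7: stage result 9
  8: weigh_samples called with 15, 9
Execution walk:
  scan_readings([8, 4, 1, 3, 5, 1, 9], 5) -> 4  [called from count_flags, line 9]
  count_flags([8, 4, 1, 3, 5, 1, 9], 5) -> 15  [called from main, line 32]
  clip_value([8, 4, 1, 3, 5, 1, 9]) -> 9  [called from main, line 34]
  weigh_samples(5, 9) -> 5  [called from main, line 36]
Origin of each log line:
  1 — main, line 31
  2 — count_flags, line 8
  3 — scan_readings, line 2
  4 — main, line 33
  5 — clip_value, line 14
  6 — clip_value, line 19
  7 — main, line 35
  8 — weigh_samples, line 23
A correct fix: line 36: replace `base` with `gap`.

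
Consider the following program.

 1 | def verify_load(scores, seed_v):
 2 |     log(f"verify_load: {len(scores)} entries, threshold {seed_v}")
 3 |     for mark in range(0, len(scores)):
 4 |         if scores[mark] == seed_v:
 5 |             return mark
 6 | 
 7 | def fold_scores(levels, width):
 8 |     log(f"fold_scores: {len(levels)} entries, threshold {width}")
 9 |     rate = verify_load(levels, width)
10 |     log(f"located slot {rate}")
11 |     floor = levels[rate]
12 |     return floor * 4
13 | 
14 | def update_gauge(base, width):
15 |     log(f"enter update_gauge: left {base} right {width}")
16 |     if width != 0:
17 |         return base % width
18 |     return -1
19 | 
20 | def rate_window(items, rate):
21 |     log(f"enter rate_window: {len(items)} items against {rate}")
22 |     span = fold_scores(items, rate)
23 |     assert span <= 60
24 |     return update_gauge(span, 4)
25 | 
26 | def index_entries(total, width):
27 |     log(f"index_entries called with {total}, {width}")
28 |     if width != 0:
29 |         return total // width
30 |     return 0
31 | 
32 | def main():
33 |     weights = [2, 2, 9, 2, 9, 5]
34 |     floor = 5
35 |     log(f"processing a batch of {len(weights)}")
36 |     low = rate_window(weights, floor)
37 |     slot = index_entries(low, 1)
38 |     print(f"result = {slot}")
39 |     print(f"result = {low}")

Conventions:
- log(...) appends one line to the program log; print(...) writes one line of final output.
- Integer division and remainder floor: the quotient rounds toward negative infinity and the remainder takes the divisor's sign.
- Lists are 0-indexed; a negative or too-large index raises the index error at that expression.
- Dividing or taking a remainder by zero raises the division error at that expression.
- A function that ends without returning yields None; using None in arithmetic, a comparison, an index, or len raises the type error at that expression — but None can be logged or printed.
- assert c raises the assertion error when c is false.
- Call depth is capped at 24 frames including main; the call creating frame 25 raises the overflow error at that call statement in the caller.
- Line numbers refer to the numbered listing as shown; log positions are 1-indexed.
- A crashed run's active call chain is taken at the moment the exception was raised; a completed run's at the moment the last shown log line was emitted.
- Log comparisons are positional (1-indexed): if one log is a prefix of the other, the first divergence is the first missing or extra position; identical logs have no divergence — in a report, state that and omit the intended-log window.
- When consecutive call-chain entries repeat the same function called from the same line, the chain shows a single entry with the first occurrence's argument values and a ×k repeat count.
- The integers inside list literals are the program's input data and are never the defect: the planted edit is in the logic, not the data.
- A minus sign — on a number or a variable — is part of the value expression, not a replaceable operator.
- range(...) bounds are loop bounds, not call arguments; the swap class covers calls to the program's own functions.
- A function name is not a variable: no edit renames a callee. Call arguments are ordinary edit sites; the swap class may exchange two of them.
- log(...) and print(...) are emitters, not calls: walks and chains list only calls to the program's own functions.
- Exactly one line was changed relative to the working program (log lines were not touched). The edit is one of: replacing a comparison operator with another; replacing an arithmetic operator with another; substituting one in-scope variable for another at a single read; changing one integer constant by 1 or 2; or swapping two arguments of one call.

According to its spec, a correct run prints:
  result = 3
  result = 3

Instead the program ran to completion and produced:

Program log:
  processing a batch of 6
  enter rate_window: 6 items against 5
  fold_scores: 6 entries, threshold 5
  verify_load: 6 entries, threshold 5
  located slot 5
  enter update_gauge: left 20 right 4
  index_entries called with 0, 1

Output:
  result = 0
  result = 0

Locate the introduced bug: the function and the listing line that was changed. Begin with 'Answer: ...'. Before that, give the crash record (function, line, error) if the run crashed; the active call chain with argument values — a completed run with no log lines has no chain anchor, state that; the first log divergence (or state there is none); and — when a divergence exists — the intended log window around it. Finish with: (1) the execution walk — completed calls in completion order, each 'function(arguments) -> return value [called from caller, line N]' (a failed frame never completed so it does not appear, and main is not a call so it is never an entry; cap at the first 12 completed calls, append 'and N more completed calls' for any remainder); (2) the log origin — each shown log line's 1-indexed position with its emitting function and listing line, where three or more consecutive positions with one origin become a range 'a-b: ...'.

Answer: the defect is in fold_scores at line 12.
Core observation: Everything matches until log position 6, which reads 'enter update_gauge: left 20 right 4' in place of 'enter update_gauge: left 15 right 4'.
Call chain: main -> index_entries(0, 1) (called at line 37).
First divergence: at position 6 the run shows 'enter update_gauge: left 20 right 4' where the working version logs 'enter update_gauge: left 15 right 4'.
Intended log window:
  4: verify_load: 6 entries, threshold 5
  5: located slot 5
  6: enter update_gauge: left 15 right 4
  7: index_entries called with 3, 1
Execution walk:
  verify_load([2, 2, 9, 2, 9, 5], 5) -> 5  [called from fold_scores, line 9]
  fold_scores([2, 2, 9, 2, 9, 5], 5) -> 20  [called from rate_window, line 22]
  update_gauge(20, 4) -> 0  [called from rate_window, line 24]
  rate_window([2, 2, 9, 2, 9, 5], 5) -> 0  [called from main, line 36]
  index_entries(0, 1) -> 0  [called from main, line 37]
Origin of each log line:
  1: from main, line 35
  2: from rate_window, line 21
  3: from fold_scores, line 8
  4: from verify_load, line 2
  5: from fold_scores, line 10
  6: from update_gauge, line 15
  7: from index_entries, line 27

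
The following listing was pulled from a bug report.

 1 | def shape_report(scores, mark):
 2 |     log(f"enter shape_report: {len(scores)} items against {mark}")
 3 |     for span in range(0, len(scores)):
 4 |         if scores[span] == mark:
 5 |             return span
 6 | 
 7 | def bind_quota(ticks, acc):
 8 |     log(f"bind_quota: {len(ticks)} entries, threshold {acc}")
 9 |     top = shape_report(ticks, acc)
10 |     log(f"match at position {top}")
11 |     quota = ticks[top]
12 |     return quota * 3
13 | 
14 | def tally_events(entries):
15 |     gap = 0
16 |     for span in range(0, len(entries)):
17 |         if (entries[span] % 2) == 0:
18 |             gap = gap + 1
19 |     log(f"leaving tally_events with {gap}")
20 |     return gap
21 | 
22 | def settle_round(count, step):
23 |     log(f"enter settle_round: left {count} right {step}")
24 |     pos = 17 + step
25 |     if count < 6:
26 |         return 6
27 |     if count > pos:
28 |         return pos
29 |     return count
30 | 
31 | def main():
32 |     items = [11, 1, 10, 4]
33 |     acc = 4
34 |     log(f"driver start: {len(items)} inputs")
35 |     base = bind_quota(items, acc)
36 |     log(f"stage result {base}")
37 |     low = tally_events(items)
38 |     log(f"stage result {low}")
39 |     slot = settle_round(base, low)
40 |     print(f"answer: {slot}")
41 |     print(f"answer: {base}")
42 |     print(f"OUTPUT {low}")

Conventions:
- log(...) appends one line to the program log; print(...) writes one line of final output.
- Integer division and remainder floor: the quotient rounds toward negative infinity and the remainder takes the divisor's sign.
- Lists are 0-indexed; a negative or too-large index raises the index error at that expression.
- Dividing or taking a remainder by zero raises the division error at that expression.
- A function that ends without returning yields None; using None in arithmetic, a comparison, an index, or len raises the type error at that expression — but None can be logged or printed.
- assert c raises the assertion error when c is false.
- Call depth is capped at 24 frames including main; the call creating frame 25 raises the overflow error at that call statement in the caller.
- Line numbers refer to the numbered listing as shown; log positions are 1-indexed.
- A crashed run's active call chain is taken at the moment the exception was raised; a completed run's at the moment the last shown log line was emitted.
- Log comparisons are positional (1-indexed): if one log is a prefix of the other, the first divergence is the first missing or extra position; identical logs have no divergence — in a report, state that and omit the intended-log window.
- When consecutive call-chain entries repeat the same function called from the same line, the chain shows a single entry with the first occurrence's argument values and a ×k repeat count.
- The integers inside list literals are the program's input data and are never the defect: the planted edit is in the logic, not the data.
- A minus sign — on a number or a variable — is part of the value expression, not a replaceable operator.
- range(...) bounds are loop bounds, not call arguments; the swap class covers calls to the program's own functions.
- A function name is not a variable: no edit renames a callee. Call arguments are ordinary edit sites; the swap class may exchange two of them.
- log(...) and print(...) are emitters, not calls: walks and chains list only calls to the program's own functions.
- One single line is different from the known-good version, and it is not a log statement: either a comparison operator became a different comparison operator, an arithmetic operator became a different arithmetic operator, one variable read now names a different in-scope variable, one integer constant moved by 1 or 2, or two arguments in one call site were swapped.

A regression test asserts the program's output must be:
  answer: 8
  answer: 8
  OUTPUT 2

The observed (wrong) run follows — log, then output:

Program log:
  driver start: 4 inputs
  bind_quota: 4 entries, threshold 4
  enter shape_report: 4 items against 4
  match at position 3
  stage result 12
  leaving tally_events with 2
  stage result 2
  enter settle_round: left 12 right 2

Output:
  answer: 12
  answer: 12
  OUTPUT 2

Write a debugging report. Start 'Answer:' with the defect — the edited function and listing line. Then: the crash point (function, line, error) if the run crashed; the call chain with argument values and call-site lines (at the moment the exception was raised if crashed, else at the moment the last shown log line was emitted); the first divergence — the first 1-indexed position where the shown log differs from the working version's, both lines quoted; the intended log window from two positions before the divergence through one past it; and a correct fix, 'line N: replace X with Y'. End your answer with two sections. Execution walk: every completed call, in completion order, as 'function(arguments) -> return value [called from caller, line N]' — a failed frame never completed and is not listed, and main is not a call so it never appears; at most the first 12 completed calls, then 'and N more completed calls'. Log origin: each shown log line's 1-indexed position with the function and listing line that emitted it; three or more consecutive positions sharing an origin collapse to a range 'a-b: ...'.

Answer: the defect is in bind_quota at line 12.
Key observation: At log position 5 the runs split — shown 'stage result 12', but the working version logs 'stage result 8'.
Call chain: main -> settle_round(12, 2) (called at line 39).
First divergence: at position 5 the run shows 'stage result 12' where the working version logs 'stage result 8'.
Intended log window:
  3: enter shape_report: 4 items against 4
  4: match at position 3
  5: stage result 8
  6: leaving tally_events with 2
Execution walk:
  shape_report([11, 1, 10, 4], 4) -> 3  [called from bind_quota, line 9]
  bind_quota([11, 1, 10, 4], 4) -> 12  [called from main, line 35]
  tally_events([11, 1, 10, 4]) -> 2  [called from main, line 37]
  settle_round(12, 2) -> 12  [called from main, line 39]
Log origin:
  1: from main, line 34
  2: from bind_quota, line 8
  3: from shape_report, line 2
  4: from bind_quota, line 10
  5: from main, line 36
  6: from tally_events, line 19
  7: from main, line 38
  8: from settle_round, line 23
A correct fix: line 12: replace `3` with `2`.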